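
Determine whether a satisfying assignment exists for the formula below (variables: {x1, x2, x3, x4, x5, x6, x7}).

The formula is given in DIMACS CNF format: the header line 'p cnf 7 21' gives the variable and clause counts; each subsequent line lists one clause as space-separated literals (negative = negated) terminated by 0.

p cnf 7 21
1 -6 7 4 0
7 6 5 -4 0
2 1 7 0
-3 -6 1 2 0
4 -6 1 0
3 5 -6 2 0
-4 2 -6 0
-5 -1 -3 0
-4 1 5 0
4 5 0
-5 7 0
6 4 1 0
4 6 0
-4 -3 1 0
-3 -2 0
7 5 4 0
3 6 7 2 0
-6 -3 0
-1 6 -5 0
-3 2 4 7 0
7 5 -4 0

Case x4 = True:
Case x2 = True:
Unit clause (¬x3) forces x3 = False.
Case x1 = False:
Unit clause (x5) forces x5 = True.
Unit clause (x7) forces x7 = True.
No clause remains; x6 is free.
A satisfying assignment: x1=False; x2=True; x3=False; x4=True; x5=True; x6=True; x7=True.

Yes, satisfiable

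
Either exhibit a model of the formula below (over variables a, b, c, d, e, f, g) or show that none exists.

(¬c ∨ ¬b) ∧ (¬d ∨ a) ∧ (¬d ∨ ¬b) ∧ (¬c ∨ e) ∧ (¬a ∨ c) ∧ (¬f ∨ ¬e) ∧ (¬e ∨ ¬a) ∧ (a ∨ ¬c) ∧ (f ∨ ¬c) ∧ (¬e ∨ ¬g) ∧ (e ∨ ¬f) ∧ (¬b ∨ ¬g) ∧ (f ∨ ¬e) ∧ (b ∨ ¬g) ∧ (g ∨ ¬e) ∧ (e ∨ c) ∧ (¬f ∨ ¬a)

Try c = False.
Unit clause (¬a) forces a = False.
Unit clause (¬d) forces d = False.
Unit clause (e) forces e = True.
Unit clause (¬f) forces f = False.
But (f) is also a unit clause — contradiction.
Undo c and try c = True.
Unit clause (¬b) forces b = False.
Unit clause (e) forces e = True.
Unit clause (¬f) forces f = False.
But (f) is also a unit clause — contradiction.
Both values of c lead to a conflict.

UNSATISFIABLE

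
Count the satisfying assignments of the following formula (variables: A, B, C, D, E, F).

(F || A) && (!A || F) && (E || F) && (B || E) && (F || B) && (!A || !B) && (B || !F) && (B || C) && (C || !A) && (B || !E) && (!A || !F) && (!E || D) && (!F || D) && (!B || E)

2

There are 2^6 = 64 truth assignments over (A, B, C, D, E, F).
Split on B. With B = true, the clauses containing B are satisfied and !B drops from the rest; 2 of the 2^5 = 32 assignments to the other variables satisfy what remains.
With B = false, by the same count on the reduced clause set, 0 assignments work.
(One model: A=F, B=T, C=F, D=T, E=T, F=T.)
Total: 2 + 0 = 2.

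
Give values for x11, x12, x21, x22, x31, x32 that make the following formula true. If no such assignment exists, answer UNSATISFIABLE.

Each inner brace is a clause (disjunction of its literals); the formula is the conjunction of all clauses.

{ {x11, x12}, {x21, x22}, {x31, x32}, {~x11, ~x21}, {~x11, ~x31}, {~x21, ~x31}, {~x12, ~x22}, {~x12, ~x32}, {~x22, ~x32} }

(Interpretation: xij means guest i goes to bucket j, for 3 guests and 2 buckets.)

UNSATISFIABLE

Case x11 = 1:
From the singleton clause (~x21), x21 = 0.
From the singleton clause (x22), x22 = 1.
From the singleton clause (~x31), x31 = 0.
From the singleton clause (x32), x32 = 1.
Now (~x32) is unsatisfied and unit — conflict.
That branch fails; take x11 = 0 instead.
From the singleton clause (x12), x12 = 1.
From the singleton clause (~x22), x22 = 0.
From the singleton clause (x21), x21 = 1.
From the singleton clause (~x31), x31 = 0.
From the singleton clause (x32), x32 = 1.
Now (~x32) is unsatisfied and unit — conflict.
Neither x11 = 1 nor x11 = 0 works.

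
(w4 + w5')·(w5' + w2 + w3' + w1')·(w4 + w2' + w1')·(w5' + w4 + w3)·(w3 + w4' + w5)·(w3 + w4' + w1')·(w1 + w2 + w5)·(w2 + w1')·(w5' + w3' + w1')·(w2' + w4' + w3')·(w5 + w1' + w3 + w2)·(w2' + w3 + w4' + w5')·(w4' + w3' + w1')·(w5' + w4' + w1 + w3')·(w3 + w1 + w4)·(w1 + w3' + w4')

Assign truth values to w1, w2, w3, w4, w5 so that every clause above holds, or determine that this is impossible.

w1=0,  w2=1,  w3=1,  w4=0,  w5=0

Try w4 = 0.
(w5') alone gives w5 = 0.
Try w2 = 1.
(w1') alone gives w1 = 0.
(w3) alone gives w3 = 1.
This assignment satisfies each clause.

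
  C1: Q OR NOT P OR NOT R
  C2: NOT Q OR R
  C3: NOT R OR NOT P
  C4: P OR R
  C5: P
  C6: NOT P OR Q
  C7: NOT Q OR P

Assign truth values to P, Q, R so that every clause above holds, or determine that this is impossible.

UNSATISFIABLE

From the singleton clause (P), P = true.
From the singleton clause (NOT R), R = false.
From the singleton clause (NOT Q), Q = false.
Now (Q) is unsatisfied and unit — conflict.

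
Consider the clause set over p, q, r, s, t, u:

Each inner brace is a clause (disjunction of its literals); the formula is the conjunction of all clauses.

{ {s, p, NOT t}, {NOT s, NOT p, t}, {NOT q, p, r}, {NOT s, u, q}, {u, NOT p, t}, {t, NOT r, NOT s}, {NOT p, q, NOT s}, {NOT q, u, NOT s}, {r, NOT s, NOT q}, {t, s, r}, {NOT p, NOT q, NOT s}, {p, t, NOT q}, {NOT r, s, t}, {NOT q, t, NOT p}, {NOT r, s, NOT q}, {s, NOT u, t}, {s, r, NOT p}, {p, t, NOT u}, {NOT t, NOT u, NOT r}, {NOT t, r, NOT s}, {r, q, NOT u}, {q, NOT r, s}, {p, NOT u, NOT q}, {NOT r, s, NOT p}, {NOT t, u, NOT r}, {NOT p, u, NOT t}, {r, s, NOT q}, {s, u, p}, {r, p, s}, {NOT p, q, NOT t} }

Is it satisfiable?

No

Branch on s: set s = true.
Branch on p: set p = false.
Branch on q: set q = false.
The clause (u) is unit, so u = true.
The clause (t) is unit, so t = true.
The clause (NOT r) is unit, so r = false.
That conflicts with the unit clause (r).
So q must be the other value — set q = true.
The clause (r) is unit, so r = true.
The clause (t) is unit, so t = true.
The clause (u) is unit, so u = true.
That conflicts with the unit clause (NOT u).
Both values of q lead to a conflict.
So p must be the other value — set p = true.
The clause (t) is unit, so t = true.
The clause (q) is unit, so q = true.
That conflicts with the unit clause (NOT q).
Both values of p lead to a conflict.
So s must be the other value — set s = false.
Branch on p: set p = true.
The clause (r) is unit, so r = true.
That conflicts with the unit clause (NOT r).
So p must be the other value — set p = false.
The clause (NOT t) is unit, so t = false.
The clause (r) is unit, so r = true.
That conflicts with the unit clause (NOT r).
Both values of p lead to a conflict.
Both values of s lead to a conflict.
No assignment satisfies every clause.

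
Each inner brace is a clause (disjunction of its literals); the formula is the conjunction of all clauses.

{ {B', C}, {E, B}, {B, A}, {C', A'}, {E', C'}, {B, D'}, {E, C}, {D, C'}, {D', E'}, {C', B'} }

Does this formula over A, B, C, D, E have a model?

Suppose B = 0.
From the singleton clause (E), E = 1.
From the singleton clause (A), A = 1.
From the singleton clause (C'), C = 0.
From the singleton clause (D'), D = 0.
This assignment satisfies each clause.
A satisfying assignment: A ↦ 1,  B ↦ 0,  C ↦ 0,  D ↦ 0,  E ↦ 1.

Satisfiable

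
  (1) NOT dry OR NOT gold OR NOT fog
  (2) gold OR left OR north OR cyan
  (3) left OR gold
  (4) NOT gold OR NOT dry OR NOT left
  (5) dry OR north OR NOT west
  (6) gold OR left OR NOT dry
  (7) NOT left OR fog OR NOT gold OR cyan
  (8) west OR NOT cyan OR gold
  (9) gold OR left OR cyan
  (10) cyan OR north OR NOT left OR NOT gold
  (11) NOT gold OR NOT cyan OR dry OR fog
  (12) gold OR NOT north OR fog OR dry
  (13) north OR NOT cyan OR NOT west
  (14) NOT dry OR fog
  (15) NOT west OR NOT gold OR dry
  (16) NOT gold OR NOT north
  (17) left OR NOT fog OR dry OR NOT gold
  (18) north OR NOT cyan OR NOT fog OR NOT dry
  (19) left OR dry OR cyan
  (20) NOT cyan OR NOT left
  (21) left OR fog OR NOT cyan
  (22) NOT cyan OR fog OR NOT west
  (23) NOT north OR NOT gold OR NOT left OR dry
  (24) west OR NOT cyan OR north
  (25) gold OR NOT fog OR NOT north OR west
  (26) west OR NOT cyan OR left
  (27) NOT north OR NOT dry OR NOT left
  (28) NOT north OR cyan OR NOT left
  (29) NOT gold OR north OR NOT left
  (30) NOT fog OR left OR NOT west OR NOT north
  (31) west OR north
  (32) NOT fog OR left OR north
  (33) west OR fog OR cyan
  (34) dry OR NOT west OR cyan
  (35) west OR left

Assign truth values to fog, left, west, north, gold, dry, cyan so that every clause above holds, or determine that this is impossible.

fog ↦ true; left ↦ true; west ↦ true; north ↦ false; gold ↦ false; dry ↦ true; cyan ↦ false

Suppose left = true.
(NOT cyan) alone gives cyan = false.
(NOT north) alone gives north = false.
(NOT gold) alone gives gold = false.
(west) alone gives west = true.
(dry) alone gives dry = true.
(fog) alone gives fog = true.
Every clause now holds.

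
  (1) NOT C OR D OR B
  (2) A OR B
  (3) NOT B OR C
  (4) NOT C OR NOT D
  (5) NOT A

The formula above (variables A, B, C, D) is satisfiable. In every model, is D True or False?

Suppose D = true.
(NOT C) alone gives C = false.
(NOT B) alone gives B = false.
(A) alone gives A = true.
Now (NOT A) is unsatisfied and unit — conflict.
So every satisfying assignment has D = False.

False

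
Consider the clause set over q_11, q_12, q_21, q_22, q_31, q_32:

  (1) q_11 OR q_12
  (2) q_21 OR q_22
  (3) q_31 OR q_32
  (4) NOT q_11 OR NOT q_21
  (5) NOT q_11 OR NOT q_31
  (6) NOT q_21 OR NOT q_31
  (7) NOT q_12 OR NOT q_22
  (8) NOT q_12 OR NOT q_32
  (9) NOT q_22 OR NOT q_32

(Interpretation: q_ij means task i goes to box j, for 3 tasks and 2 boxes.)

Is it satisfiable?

Branch on q_11: set q_11 = true.
Unit clause (NOT q_21) forces q_21 = false.
Unit clause (q_22) forces q_22 = true.
Unit clause (NOT q_31) forces q_31 = false.
Unit clause (q_32) forces q_32 = true.
That conflicts with the unit clause (NOT q_32).
That branch fails; take q_11 = false instead.
Unit clause (q_12) forces q_12 = true.
Unit clause (NOT q_22) forces q_22 = false.
Unit clause (q_21) forces q_21 = true.
Unit clause (NOT q_31) forces q_31 = false.
Unit clause (q_32) forces q_32 = true.
That conflicts with the unit clause (NOT q_32).
Both values of q_11 lead to a conflict.
No assignment satisfies every clause.

No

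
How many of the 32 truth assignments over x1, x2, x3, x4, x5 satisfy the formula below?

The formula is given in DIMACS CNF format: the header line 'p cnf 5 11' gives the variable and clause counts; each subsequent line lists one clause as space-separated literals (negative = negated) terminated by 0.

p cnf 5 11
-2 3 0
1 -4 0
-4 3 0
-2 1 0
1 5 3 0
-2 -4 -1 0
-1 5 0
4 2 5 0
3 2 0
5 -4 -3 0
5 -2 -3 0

There are 2^5 = 32 truth assignments over (x1, x2, x3, x4, x5).
Split on x1. With x1 = True, the clauses containing x1 are satisfied and ¬x1 drops from the rest; 3 of the 2^4 = 16 assignments to the other variables satisfy what remains.
With x1 = False, by the same count on the reduced clause set, 1 assignment works.
(One model: x1=F, x2=F, x3=T, x4=F, x5=T.)
Total: 3 + 1 = 4.

4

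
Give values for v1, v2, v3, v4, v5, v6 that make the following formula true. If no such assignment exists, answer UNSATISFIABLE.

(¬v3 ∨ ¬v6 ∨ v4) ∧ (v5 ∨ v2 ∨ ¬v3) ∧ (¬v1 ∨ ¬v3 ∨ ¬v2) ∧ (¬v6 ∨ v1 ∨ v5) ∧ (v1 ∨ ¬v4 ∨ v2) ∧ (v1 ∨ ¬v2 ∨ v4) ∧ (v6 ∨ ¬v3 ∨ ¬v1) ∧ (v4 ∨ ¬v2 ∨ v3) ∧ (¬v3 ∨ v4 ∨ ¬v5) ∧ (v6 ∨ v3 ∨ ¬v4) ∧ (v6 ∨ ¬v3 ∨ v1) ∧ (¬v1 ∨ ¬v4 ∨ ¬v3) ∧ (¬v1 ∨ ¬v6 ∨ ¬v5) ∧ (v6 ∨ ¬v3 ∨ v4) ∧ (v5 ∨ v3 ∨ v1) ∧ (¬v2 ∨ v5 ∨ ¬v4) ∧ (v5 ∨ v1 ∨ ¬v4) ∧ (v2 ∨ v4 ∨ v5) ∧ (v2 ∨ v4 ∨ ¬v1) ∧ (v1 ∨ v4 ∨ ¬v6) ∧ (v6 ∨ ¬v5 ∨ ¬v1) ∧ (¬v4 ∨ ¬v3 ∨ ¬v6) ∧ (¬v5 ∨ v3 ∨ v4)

v1: True,  v2: False,  v3: False,  v4: True,  v5: False,  v6: True

Try v3 = False.
Try v4 = True.
From the singleton clause (v6), v6 = True.
Try v1 = True.
From the singleton clause (¬v5), v5 = False.
From the singleton clause (¬v2), v2 = False.
Every clause now holds.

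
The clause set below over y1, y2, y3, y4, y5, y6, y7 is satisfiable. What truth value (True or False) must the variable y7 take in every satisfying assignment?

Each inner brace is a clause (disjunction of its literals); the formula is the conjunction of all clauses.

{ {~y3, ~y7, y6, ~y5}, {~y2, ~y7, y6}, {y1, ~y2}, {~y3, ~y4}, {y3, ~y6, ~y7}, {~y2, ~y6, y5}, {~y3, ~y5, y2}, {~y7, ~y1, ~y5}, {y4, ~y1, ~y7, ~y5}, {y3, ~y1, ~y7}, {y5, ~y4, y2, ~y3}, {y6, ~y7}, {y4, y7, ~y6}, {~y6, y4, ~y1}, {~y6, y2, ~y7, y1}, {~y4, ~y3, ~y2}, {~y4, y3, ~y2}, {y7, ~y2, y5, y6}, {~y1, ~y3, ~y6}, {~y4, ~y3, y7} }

False

Suppose y7 = 1.
Unit clause (y6) forces y6 = 1.
Unit clause (y3) forces y3 = 1.
Unit clause (~y4) forces y4 = 0.
Unit clause (~y1) forces y1 = 0.
Unit clause (~y2) forces y2 = 0.
That conflicts with the unit clause (y2).
So every satisfying assignment has y7 = False.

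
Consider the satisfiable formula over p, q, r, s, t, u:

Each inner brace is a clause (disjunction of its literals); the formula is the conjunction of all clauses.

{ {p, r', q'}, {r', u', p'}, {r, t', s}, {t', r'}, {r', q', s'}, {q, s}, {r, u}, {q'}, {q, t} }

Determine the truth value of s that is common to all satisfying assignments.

True

Suppose s = 0.
(q) alone gives q = 1.
Now (q') is unsatisfied and unit — conflict.
So every satisfying assignment has s = True.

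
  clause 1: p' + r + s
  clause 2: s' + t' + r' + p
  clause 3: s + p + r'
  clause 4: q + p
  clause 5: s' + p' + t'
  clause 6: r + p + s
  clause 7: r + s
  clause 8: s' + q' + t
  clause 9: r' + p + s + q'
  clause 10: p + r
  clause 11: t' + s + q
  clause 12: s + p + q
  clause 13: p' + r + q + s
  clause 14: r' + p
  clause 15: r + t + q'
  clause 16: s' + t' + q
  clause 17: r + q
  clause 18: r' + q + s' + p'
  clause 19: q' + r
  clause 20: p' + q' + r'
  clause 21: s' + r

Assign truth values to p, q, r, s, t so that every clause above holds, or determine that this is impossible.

p=1,  q=0,  r=1,  s=0,  t=0

Suppose q = 0.
The clause (p) is unit, so p = 1.
The clause (r) is unit, so r = 1.
The clause (s') is unit, so s = 0.
The clause (t') is unit, so t = 0.
Every clause now holds.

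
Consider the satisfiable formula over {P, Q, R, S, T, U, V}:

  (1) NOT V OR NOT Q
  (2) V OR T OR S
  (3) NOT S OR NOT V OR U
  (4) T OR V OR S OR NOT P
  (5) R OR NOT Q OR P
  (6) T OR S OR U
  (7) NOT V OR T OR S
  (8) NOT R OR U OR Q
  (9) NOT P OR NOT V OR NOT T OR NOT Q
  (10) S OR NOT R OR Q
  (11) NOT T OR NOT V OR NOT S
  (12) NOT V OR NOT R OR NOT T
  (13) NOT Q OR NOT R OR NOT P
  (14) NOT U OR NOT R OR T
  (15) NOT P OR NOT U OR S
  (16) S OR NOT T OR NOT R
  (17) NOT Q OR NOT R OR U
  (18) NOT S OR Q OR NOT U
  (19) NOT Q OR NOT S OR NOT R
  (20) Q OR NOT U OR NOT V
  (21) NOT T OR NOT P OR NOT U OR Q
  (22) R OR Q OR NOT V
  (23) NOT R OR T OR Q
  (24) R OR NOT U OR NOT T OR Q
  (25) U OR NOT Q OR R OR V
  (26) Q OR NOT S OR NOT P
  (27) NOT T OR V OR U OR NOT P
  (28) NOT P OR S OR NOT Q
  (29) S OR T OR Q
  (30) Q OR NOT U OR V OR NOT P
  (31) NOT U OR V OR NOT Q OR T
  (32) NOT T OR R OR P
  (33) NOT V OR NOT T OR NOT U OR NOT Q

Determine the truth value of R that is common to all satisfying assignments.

Suppose R = true.
Try V = false.
Try T = true.
(S) alone gives S = true.
(NOT Q) alone gives Q = false.
(U) alone gives U = true.
Now (NOT U) is unsatisfied and unit — conflict.
Backtrack on T: now try T = false.
(S) alone gives S = true.
(NOT U) alone gives U = false.
(Q) alone gives Q = true.
Now (NOT Q) is unsatisfied and unit — conflict.
Neither T = true nor T = false works.
Backtrack on V: now try V = true.
(NOT Q) alone gives Q = false.
(U) alone gives U = true.
Now (NOT U) is unsatisfied and unit — conflict.
Neither V = true nor V = false works.
So every satisfying assignment has R = False.

False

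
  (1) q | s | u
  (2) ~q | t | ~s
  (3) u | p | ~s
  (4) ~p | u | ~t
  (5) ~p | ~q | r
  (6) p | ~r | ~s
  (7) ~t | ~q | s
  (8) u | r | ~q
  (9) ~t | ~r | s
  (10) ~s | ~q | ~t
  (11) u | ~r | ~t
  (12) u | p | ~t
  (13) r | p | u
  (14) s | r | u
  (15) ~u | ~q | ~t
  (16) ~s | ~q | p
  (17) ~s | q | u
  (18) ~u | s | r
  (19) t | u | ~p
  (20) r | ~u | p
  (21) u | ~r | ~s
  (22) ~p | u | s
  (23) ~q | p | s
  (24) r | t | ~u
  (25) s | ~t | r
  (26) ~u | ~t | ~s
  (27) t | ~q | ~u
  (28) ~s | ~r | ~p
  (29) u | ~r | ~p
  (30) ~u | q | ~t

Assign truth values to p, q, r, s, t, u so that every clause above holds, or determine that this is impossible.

Case q = 0:
Case s = 0:
Unit clause (u) forces u = 1.
Unit clause (r) forces r = 1.
Unit clause (~t) forces t = 0.
All clauses hold; p can take either value.

p=1,  q=0,  r=1,  s=0,  t=0,  u=1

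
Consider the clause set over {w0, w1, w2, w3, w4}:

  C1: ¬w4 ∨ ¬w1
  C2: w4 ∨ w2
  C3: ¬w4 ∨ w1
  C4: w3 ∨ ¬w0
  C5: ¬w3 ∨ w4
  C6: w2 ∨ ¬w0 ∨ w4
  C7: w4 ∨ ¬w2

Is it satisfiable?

No, unsatisfiable

Case w4 = False:
The clause (w2) is unit, so w2 = True.
Now (¬w2) is unsatisfied and unit — conflict.
So w4 must be the other value — set w4 = True.
The clause (¬w1) is unit, so w1 = False.
Now (w1) is unsatisfied and unit — conflict.
Neither w4 = True nor w4 = False works.
No assignment satisfies every clause.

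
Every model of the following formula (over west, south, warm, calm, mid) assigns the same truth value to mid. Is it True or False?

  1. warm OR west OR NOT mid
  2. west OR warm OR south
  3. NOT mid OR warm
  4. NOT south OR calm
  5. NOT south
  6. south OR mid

True

Suppose mid = false.
Unit clause (NOT south) forces south = false.
That conflicts with the unit clause (south).
So every satisfying assignment has mid = True.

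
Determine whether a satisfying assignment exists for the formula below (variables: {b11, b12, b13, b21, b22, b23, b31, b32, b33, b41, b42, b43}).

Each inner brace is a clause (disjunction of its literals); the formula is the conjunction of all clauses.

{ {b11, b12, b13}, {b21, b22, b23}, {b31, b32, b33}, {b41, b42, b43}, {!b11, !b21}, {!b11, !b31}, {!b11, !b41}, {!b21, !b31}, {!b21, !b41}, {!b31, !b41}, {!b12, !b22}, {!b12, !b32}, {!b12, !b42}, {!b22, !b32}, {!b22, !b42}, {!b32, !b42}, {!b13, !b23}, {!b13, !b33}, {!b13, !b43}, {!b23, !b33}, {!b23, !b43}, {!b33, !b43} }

Unsatisfiable

Suppose b11 = false.
Suppose b12 = true.
The clause (!b22) is unit, so b22 = false.
The clause (!b32) is unit, so b32 = false.
The clause (!b42) is unit, so b42 = false.
Suppose b21 = true.
The clause (!b31) is unit, so b31 = false.
The clause (b33) is unit, so b33 = true.
The clause (!b41) is unit, so b41 = false.
The clause (b43) is unit, so b43 = true.
But (!b43) is also a unit clause — contradiction.
So b21 must be the other value — set b21 = false.
The clause (b23) is unit, so b23 = true.
The clause (!b13) is unit, so b13 = false.
The clause (!b33) is unit, so b33 = false.
The clause (b31) is unit, so b31 = true.
The clause (!b41) is unit, so b41 = false.
The clause (b43) is unit, so b43 = true.
But (!b43) is also a unit clause — contradiction.
Either choice for b21 ends in contradiction.
So b12 must be the other value — set b12 = false.
The clause (b13) is unit, so b13 = true.
The clause (!b23) is unit, so b23 = false.
The clause (!b33) is unit, so b33 = false.
The clause (!b43) is unit, so b43 = false.
Suppose b21 = true.
The clause (!b31) is unit, so b31 = false.
The clause (b32) is unit, so b32 = true.
The clause (!b41) is unit, so b41 = false.
The clause (b42) is unit, so b42 = true.
But (!b42) is also a unit clause — contradiction.
So b21 must be the other value — set b21 = false.
The clause (b22) is unit, so b22 = true.
The clause (!b32) is unit, so b32 = false.
The clause (b31) is unit, so b31 = true.
The clause (!b41) is unit, so b41 = false.
The clause (b42) is unit, so b42 = true.
But (!b42) is also a unit clause — contradiction.
Either choice for b21 ends in contradiction.
Either choice for b12 ends in contradiction.
So b11 must be the other value — set b11 = true.
The clause (!b21) is unit, so b21 = false.
The clause (!b31) is unit, so b31 = false.
The clause (!b41) is unit, so b41 = false.
Suppose b22 = true.
The clause (!b12) is unit, so b12 = false.
The clause (!b32) is unit, so b32 = false.
The clause (b33) is unit, so b33 = true.
The clause (!b42) is unit, so b42 = false.
The clause (b43) is unit, so b43 = true.
But (!b43) is also a unit clause — contradiction.
So b22 must be the other value — set b22 = false.
The clause (b23) is unit, so b23 = true.
The clause (!b13) is unit, so b13 = false.
The clause (!b33) is unit, so b33 = false.
The clause (b32) is unit, so b32 = true.
The clause (!b12) is unit, so b12 = false.
The clause (!b42) is unit, so b42 = false.
The clause (b43) is unit, so b43 = true.
But (!b43) is also a unit clause — contradiction.
Either choice for b22 ends in contradiction.
Either choice for b11 ends in contradiction.
No assignment satisfies every clause.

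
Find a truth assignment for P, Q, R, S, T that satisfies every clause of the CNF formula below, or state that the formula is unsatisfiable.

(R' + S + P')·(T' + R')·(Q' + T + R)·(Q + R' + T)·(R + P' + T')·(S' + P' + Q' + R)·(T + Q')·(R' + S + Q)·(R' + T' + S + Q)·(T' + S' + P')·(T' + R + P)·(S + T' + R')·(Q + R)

UNSATISFIABLE

Branch on T: set T = 0.
(Q') alone gives Q = 0.
(R') alone gives R = 0.
That conflicts with the unit clause (R).
Undo T and try T = 1.
(R') alone gives R = 0.
(P') alone gives P = 0.
That conflicts with the unit clause (P).
Either choice for T ends in contradiction.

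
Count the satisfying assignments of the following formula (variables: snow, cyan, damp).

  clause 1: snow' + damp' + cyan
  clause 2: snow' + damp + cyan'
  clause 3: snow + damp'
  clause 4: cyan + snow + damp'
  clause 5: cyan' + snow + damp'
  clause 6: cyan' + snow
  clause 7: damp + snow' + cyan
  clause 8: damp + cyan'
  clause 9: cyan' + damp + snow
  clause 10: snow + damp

There are 2^3 = 8 truth assignments over (snow, cyan, damp).
Split on snow. With snow = 1, the clauses containing snow are satisfied and snow' drops from the rest; 1 of the 2^2 = 4 assignments to the other variables satisfy what remains.
With snow = 0, by the same count on the reduced clause set, 0 assignments work.
Total: 1 + 0 = 1.

1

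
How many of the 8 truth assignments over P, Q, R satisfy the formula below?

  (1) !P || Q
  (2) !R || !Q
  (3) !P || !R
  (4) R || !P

3

There are 2^3 = 8 truth assignments over (P, Q, R).
Check each against the 4 clauses (columns in the order P, Q, R):
  F F F  ✓ satisfies all
  F F T  ✓ satisfies all
  F T F  ✓ satisfies all
  F T T  ✗ fails (!R || !Q)
  T F F  ✗ fails (!P || Q)
  T F T  ✗ fails (!P || Q)
  T T F  ✗ fails (R || !P)
  T T T  ✗ fails (!R || !Q)
3 of the 8 rows are models.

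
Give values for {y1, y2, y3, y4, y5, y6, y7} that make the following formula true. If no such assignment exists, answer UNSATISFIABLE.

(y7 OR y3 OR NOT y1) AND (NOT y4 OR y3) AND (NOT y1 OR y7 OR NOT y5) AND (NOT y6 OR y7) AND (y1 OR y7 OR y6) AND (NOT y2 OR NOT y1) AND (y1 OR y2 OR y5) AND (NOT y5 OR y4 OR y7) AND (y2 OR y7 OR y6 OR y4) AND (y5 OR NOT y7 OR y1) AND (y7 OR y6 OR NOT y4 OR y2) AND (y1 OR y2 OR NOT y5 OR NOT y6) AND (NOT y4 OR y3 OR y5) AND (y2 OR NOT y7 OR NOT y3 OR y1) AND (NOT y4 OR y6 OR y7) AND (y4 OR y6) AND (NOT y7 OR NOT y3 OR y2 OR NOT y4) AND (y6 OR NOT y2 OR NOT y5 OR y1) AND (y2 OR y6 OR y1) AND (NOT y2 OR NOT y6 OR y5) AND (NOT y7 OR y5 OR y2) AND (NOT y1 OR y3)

Try y4 = false.
The clause (y6) is unit, so y6 = true.
The clause (y7) is unit, so y7 = true.
Try y2 = true.
The clause (NOT y1) is unit, so y1 = false.
The clause (y5) is unit, so y5 = true.
No clause remains; y3 is free.

y1=false; y2=true; y3=false; y4=false; y5=true; y6=true; y7=true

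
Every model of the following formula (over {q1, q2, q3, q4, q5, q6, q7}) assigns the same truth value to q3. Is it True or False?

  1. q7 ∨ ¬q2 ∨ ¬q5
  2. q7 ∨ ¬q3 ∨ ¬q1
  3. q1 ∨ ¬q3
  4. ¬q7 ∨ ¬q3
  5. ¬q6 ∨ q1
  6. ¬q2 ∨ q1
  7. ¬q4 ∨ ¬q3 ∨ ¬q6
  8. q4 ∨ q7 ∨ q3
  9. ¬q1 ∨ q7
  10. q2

Suppose q3 = True.
Unit clause (q1) forces q1 = True.
Unit clause (q7) forces q7 = True.
But (¬q7) is also a unit clause — contradiction.
So every satisfying assignment has q3 = False.

False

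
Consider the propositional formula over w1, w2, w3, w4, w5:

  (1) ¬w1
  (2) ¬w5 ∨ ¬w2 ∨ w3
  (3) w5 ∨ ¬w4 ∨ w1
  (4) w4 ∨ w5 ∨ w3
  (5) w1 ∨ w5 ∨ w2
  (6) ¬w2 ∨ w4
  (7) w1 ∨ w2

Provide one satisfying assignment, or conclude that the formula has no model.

From the singleton clause (¬w1), w1 = False.
From the singleton clause (w2), w2 = True.
From the singleton clause (w4), w4 = True.
From the singleton clause (w5), w5 = True.
From the singleton clause (w3), w3 = True.
Every clause now holds.

w1: False,  w2: True,  w3: True,  w4: True,  w5: True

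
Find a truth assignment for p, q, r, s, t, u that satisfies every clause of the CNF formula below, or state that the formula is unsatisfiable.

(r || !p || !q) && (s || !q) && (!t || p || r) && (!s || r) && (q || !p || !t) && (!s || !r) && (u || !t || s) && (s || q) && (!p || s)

UNSATISFIABLE

Suppose s = true.
(r) alone gives r = true.
Now (!r) is unsatisfied and unit — conflict.
Undo s and try s = false.
(!q) alone gives q = false.
Now (q) is unsatisfied and unit — conflict.
Either choice for s ends in contradiction.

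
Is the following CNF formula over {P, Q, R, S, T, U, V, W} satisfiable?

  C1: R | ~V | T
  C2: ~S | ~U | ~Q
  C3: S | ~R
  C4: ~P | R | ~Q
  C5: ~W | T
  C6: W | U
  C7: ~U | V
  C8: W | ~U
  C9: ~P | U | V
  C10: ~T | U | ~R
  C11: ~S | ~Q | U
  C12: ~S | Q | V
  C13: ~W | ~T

Try S = 1.
Try U = 0.
The clause (W) is unit, so W = 1.
The clause (T) is unit, so T = 1.
That conflicts with the unit clause (~T).
So U must be the other value — set U = 1.
The clause (~Q) is unit, so Q = 0.
The clause (V) is unit, so V = 1.
The clause (W) is unit, so W = 1.
The clause (T) is unit, so T = 1.
That conflicts with the unit clause (~T).
Either choice for U ends in contradiction.
So S must be the other value — set S = 0.
The clause (~R) is unit, so R = 0.
Try V = 0.
The clause (~U) is unit, so U = 0.
The clause (W) is unit, so W = 1.
The clause (T) is unit, so T = 1.
That conflicts with the unit clause (~T).
So V must be the other value — set V = 1.
The clause (T) is unit, so T = 1.
The clause (~W) is unit, so W = 0.
The clause (U) is unit, so U = 1.
That conflicts with the unit clause (~U).
Either choice for V ends in contradiction.
Either choice for S ends in contradiction.
No assignment satisfies every clause.

No, unsatisfiable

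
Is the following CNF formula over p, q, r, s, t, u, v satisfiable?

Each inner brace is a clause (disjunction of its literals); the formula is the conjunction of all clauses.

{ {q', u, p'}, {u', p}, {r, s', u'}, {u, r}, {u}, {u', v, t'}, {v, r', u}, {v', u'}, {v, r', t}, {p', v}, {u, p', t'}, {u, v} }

No

(u) alone gives u = 1.
(p) alone gives p = 1.
(v') alone gives v = 0.
Now (v) is unsatisfied and unit — conflict.
No assignment satisfies every clause.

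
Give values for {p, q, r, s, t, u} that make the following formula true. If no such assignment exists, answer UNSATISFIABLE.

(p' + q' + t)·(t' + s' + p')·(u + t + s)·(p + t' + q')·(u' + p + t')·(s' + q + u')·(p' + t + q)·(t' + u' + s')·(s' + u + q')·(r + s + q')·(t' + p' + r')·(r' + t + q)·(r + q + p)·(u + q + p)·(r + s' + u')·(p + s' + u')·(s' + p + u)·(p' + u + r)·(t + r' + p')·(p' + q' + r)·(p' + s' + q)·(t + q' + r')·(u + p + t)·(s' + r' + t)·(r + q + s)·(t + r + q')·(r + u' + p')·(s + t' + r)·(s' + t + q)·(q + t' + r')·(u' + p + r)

Branch on p: set p = 0.
Branch on t: set t = 0.
From the singleton clause (u), u = 1.
From the singleton clause (s'), s = 0.
From the singleton clause (r), r = 1.
From the singleton clause (q), q = 1.
But (q') is also a unit clause — contradiction.
Backtrack on t: now try t = 1.
From the singleton clause (q'), q = 0.
From the singleton clause (u'), u = 0.
But (u) is also a unit clause — contradiction.
Neither t = 1 nor t = 0 works.
Backtrack on p: now try p = 1.
Branch on q: set q = 0.
From the singleton clause (t), t = 1.
From the singleton clause (s'), s = 0.
From the singleton clause (r'), r = 0.
But (r) is also a unit clause — contradiction.
Backtrack on q: now try q = 1.
From the singleton clause (t), t = 1.
From the singleton clause (s'), s = 0.
From the singleton clause (r), r = 1.
But (r') is also a unit clause — contradiction.
Neither q = 1 nor q = 0 works.
Neither p = 1 nor p = 0 works.

UNSATISFIABLE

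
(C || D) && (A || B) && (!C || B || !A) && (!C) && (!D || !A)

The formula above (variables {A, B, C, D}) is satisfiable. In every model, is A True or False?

Suppose A = true.
Unit clause (!C) forces C = false.
Unit clause (D) forces D = true.
Now (!D) is unsatisfied and unit — conflict.
So every satisfying assignment has A = False.

False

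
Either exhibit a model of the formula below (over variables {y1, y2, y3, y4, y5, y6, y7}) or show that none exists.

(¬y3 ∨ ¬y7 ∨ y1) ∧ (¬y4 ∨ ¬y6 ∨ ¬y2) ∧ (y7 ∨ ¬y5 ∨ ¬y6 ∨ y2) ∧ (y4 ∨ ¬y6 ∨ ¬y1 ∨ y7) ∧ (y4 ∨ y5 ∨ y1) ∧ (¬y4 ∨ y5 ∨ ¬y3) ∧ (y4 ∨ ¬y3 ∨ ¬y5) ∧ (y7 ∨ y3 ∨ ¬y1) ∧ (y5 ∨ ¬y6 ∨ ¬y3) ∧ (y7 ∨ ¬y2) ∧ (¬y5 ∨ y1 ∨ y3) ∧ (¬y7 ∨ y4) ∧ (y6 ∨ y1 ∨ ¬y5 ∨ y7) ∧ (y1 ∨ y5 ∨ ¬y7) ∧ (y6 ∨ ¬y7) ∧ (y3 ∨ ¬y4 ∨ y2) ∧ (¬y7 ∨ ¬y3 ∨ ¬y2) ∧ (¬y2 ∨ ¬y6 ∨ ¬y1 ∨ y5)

Try y7 = True.
From the singleton clause (y4), y4 = True.
From the singleton clause (y6), y6 = True.
From the singleton clause (¬y2), y2 = False.
From the singleton clause (y3), y3 = True.
From the singleton clause (y1), y1 = True.
From the singleton clause (y5), y5 = True.
This assignment satisfies each clause.

y1 ↦ True,  y2 ↦ False,  y3 ↦ True,  y4 ↦ True,  y5 ↦ True,  y6 ↦ True,  y7 ↦ True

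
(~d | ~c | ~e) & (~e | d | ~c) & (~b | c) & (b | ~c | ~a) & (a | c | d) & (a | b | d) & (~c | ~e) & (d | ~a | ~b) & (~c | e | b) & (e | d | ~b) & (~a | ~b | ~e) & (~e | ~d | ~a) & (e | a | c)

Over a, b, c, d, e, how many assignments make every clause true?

6

There are 2^5 = 32 truth assignments over (a, b, c, d, e).
Split on a. With a = 1, the clauses containing a are satisfied and ~a drops from the rest; 4 of the 2^4 = 16 assignments to the other variables satisfy what remains.
With a = 0, by the same count on the reduced clause set, 2 assignments work.
(One model: a=F, b=F, c=F, d=T, e=T.)
Total: 4 + 2 = 6.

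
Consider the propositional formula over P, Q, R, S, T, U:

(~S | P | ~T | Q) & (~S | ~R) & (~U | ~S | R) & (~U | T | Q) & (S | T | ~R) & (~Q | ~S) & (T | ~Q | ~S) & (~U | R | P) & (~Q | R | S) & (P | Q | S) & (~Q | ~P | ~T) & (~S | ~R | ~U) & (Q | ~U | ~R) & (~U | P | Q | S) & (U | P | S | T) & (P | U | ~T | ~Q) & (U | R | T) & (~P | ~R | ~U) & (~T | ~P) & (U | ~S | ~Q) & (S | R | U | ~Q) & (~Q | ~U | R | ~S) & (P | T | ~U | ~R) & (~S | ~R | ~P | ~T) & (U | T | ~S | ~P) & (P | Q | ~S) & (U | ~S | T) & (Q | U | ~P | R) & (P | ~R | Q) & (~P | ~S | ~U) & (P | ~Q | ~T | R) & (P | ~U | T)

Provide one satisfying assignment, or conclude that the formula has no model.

P=0,  Q=1,  R=1,  S=0,  T=1,  U=1

Case S = 0:
Case T = 1:
(~P) alone gives P = 0.
(Q) alone gives Q = 1.
(R) alone gives R = 1.
(U) alone gives U = 1.
This assignment satisfies each clause.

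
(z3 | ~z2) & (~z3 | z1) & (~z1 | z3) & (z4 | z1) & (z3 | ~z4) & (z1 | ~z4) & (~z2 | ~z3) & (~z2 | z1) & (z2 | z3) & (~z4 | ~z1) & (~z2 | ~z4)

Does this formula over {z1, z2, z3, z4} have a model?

Yes, satisfiable

Case z3 = 1:
(z1) alone gives z1 = 1.
(~z2) alone gives z2 = 0.
(~z4) alone gives z4 = 0.
This assignment satisfies each clause.
A satisfying assignment: z1: 1, z2: 0, z3: 1, z4: 0.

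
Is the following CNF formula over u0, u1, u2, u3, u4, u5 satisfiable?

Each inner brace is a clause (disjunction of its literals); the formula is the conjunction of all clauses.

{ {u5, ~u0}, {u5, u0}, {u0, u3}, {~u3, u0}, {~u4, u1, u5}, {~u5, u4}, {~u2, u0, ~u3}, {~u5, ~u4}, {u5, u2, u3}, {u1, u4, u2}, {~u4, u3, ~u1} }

No

Suppose u5 = 1.
Unit clause (u4) forces u4 = 1.
That conflicts with the unit clause (~u4).
That branch fails; take u5 = 0 instead.
Unit clause (~u0) forces u0 = 0.
That conflicts with the unit clause (u0).
Neither u5 = 1 nor u5 = 0 works.
No assignment satisfies every clause.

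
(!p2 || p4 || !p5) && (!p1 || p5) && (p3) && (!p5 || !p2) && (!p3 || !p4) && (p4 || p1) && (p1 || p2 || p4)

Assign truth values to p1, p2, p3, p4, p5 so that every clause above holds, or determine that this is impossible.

p1=true,  p2=false,  p3=true,  p4=false,  p5=true

(p3) alone gives p3 = true.
(!p4) alone gives p4 = false.
(p1) alone gives p1 = true.
(p5) alone gives p5 = true.
(!p2) alone gives p2 = false.
Every clause now holds.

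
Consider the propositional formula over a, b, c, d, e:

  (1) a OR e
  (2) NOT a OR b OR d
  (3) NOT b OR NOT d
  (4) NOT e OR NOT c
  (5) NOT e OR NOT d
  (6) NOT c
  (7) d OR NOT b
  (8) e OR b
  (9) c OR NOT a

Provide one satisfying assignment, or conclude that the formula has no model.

Unit clause (NOT c) forces c = false.
Unit clause (NOT a) forces a = false.
Unit clause (e) forces e = true.
Unit clause (NOT d) forces d = false.
Unit clause (NOT b) forces b = false.
Every clause now holds.

a: false,  b: false,  c: false,  d: false,  e: true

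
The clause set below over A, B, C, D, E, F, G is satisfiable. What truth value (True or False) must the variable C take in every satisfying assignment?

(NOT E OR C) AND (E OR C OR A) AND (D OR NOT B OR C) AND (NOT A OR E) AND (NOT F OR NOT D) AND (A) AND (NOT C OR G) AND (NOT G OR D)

True

Suppose C = false.
(NOT E) alone gives E = false.
(A) alone gives A = true.
Now (NOT A) is unsatisfied and unit — conflict.
So every satisfying assignment has C = True.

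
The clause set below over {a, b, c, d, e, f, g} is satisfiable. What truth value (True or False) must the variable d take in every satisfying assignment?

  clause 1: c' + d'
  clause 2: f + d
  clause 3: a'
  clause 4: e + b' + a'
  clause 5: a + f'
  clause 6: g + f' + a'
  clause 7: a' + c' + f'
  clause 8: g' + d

True

Suppose d = 0.
(f) alone gives f = 1.
(a') alone gives a = 0.
That conflicts with the unit clause (a).
So every satisfying assignment has d = True.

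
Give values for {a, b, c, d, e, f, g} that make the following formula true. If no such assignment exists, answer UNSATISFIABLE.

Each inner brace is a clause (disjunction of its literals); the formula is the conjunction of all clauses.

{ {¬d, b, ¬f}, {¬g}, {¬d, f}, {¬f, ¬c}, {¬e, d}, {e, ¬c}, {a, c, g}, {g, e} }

a ↦ True, b ↦ True, c ↦ False, d ↦ True, e ↦ True, f ↦ True, g ↦ False

Unit clause (¬g) forces g = False.
Unit clause (e) forces e = True.
Unit clause (d) forces d = True.
Unit clause (f) forces f = True.
Unit clause (b) forces b = True.
Unit clause (¬c) forces c = False.
Unit clause (a) forces a = True.
Every clause now holds.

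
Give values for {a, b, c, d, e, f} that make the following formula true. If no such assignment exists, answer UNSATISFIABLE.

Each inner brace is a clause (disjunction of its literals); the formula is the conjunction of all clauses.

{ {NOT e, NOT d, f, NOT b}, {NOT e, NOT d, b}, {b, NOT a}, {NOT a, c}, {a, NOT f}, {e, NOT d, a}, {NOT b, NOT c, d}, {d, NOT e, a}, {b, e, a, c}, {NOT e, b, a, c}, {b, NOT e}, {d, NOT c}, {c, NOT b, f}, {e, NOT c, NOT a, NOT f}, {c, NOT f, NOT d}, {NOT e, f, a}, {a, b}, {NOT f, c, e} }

a: true; b: true; c: true; d: true; e: false; f: false

Suppose b = true.
Suppose a = true.
Unit clause (c) forces c = true.
Unit clause (d) forces d = true.
Suppose e = false.
Unit clause (NOT f) forces f = false.
This assignment satisfies each clause.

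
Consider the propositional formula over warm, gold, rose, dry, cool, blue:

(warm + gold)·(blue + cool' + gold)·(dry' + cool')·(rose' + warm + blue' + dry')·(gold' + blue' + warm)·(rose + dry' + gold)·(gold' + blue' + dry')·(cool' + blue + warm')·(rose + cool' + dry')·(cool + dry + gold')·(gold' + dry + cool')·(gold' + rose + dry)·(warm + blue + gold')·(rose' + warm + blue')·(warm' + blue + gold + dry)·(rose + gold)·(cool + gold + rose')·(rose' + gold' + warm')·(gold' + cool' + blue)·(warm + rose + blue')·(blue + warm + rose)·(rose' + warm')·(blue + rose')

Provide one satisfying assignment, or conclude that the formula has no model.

warm: 1,  gold: 1,  rose: 0,  dry: 1,  cool: 0,  blue: 0

Case warm = 1:
Unit clause (rose') forces rose = 0.
Unit clause (gold) forces gold = 1.
Unit clause (dry) forces dry = 1.
Unit clause (cool') forces cool = 0.
Unit clause (blue') forces blue = 0.
All clauses are satisfied.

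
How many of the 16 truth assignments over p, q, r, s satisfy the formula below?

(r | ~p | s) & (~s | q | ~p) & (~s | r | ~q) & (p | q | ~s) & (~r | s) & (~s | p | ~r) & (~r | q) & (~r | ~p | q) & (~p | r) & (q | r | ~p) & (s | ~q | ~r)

3

There are 2^4 = 16 truth assignments over (p, q, r, s).
Check each against the 11 clauses (columns in the order p, q, r, s):
  F F F F  ✓ satisfies all
  F F F T  ✗ fails (p | q | ~s)
  F F T F  ✗ fails (~r | s)
  F F T T  ✗ fails (p | q | ~s)
  F T F F  ✓ satisfies all
  F T F T  ✗ fails (~s | r | ~q)
  F T T F  ✗ fails (~r | s)
  F T T T  ✗ fails (~s | p | ~r)
  T F F F  ✗ fails (r | ~p | s)
  T F F T  ✗ fails (~s | q | ~p)
  T F T F  ✗ fails (~r | s)
  T F T T  ✗ fails (~s | q | ~p)
  T T F F  ✗ fails (r | ~p | s)
  T T F T  ✗ fails (~s | r | ~q)
  T T T F  ✗ fails (~r | s)
  T T T T  ✓ satisfies all
3 of the 16 rows are models.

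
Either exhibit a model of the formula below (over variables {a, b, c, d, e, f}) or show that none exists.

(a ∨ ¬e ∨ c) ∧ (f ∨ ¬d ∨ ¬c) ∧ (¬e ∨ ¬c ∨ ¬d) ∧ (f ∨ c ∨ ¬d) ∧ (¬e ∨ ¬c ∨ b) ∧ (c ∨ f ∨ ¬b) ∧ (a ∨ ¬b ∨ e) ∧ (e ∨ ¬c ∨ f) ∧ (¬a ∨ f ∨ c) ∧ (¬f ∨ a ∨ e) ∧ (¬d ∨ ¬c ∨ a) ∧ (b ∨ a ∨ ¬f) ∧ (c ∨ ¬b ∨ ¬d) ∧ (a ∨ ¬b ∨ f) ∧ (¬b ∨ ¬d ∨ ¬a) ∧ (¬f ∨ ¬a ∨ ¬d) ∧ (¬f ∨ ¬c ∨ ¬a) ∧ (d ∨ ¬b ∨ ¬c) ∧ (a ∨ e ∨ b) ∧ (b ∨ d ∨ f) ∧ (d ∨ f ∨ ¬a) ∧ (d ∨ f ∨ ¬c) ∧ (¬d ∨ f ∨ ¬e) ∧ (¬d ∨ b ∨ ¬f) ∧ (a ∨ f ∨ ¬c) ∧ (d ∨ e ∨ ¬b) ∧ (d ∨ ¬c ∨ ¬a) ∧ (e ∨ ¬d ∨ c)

Suppose a = True.
Suppose f = True.
Unit clause (¬d) forces d = False.
Unit clause (¬c) forces c = False.
Suppose e = False.
Unit clause (¬b) forces b = False.
All clauses are satisfied.

a=True,  b=False,  c=False,  d=False,  e=False,  f=True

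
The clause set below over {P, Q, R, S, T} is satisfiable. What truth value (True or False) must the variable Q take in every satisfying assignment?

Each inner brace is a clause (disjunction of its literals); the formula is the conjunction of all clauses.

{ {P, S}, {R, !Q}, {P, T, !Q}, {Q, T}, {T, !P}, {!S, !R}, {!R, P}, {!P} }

Suppose Q = true.
(R) alone gives R = true.
(!S) alone gives S = false.
(P) alone gives P = true.
Now (!P) is unsatisfied and unit — conflict.
So every satisfying assignment has Q = False.

False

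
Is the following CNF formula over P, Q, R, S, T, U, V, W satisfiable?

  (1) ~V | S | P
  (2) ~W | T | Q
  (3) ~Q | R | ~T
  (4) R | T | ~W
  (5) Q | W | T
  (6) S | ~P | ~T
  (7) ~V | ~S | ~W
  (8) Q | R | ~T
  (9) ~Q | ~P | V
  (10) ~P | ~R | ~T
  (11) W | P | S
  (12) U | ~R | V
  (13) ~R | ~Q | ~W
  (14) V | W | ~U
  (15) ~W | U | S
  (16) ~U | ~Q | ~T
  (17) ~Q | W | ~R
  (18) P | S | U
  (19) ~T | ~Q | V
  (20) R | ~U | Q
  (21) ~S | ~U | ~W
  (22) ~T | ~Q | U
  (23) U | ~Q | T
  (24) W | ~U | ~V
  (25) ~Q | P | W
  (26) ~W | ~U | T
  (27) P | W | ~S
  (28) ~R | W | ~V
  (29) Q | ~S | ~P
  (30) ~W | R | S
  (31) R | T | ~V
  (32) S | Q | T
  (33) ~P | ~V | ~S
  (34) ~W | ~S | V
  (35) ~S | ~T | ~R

Try V = 0.
Try Q = 0.
Try W = 1.
The clause (T) is unit, so T = 1.
The clause (R) is unit, so R = 1.
The clause (~P) is unit, so P = 0.
The clause (U) is unit, so U = 1.
The clause (~S) is unit, so S = 0.
Every clause now holds.
A satisfying assignment: P=0; Q=0; R=1; S=0; T=1; U=1; V=0; W=1.

Yes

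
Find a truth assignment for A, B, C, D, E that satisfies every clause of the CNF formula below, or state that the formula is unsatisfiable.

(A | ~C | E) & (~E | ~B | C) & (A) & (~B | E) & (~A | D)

(A) alone gives A = 1.
(D) alone gives D = 1.
Case B = 0:
Every clause is now satisfied; C, E are unconstrained.

A ↦ 1, B ↦ 0, C ↦ 1, D ↦ 1, E ↦ 1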